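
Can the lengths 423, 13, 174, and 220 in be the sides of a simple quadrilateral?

No

For a quadrilateral, each side must be shorter than the sum of the others.
Here the longest side is 423, but the remaining 3 sides sum to only 407.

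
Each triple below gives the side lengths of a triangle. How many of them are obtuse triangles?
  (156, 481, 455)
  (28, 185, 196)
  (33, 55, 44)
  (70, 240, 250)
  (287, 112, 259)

2

(156,481,455): 156²+455² = 231361 = 481² → right
(28,185,196): 28²+185² = 35009 < 38416 = 196² → obtuse
(33,55,44): 33²+44² = 3025 = 55² → right
(70,240,250): 70²+240² = 62500 = 250² → right
(287,112,259): 112²+259² = 79625 < 82369 = 287² → obtuse
2 of the 5 are obtuse.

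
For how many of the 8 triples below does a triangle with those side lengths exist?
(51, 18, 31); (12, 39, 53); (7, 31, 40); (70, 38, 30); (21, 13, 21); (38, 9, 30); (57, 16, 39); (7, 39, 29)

2

(18,31,51): 18+31 ≤ 51 → not valid
(12,39,53): 12+39 ≤ 53 → not valid
(7,31,40): 7+31 ≤ 40 → not valid
(30,38,70): 30+38 ≤ 70 → not valid
(13,21,21): 13+21 > 21 → valid
(9,30,38): 9+30 > 38 → valid
(16,39,57): 16+39 ≤ 57 → not valid
(7,29,39): 7+29 ≤ 39 → not valid
2 of the 8 triples form a triangle.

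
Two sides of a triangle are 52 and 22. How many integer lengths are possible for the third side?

43

The third side lies in the open interval (30, 74).
Integers from 31 to 73 inclusive: 73 − 31 + 1 = 43.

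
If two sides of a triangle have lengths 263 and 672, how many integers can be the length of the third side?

525

The third side lies in the open interval (409, 935).
Integers from 410 to 934 inclusive: 934 − 410 + 1 = 525.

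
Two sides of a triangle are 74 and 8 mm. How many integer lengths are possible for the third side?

15

The third side lies in the open interval (66, 82).
Integers from 67 to 81 inclusive: 81 − 67 + 1 = 15.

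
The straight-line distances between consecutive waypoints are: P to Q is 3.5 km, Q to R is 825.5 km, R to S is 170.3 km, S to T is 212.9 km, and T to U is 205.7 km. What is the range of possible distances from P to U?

The maximum is all hops collinear in one direction: 3.5 + 825.5 + 170.3 + 212.9 + 205.7 = 1417.9.
The longest hop is 825.5; the others sum to 592.4. Folding the others back against it leaves at least 825.5 − 592.4 = 233.1.

233.1 ≤ PU ≤ 1417.9 km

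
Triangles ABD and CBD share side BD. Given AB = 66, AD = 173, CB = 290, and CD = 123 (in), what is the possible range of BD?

From triangle ABD: |66 − 173| < BD < 66 + 173, i.e. 107 < BD < 239.
From triangle CBD: 167 < BD < 413.
Both must hold, so BD lies in the intersection.

167 < BD < 239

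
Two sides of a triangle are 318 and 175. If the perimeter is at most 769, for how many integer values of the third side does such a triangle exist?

133

Triangle inequality: 143 < x < 493. Perimeter ≤ 769 gives x ≤ 769 − 318 − 175 = 276.
So 143 < x ≤ 276; integers 144 through 276: 133 values.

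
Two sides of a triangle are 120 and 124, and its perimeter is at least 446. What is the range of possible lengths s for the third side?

202 ≤ s < 244

Triangle inequality alone gives 4 < s < 244.
The perimeter condition gives s ≥ 446 − 120 − 124 = 202.
Intersecting the two: 202 ≤ s < 244.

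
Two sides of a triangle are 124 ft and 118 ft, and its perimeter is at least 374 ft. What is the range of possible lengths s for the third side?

132 ≤ s < 242

Triangle inequality alone gives 6 < s < 242.
The perimeter condition gives s ≥ 374 − 124 − 118 = 132.
Intersecting the two: 132 ≤ s < 242.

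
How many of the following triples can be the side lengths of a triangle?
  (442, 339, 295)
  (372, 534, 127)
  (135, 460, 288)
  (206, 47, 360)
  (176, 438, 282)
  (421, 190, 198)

2

(295,339,442): 295+339 > 442 → valid
(127,372,534): 127+372 ≤ 534 → not valid
(135,288,460): 135+288 ≤ 460 → not valid
(47,206,360): 47+206 ≤ 360 → not valid
(176,282,438): 176+282 > 438 → valid
(190,198,421): 190+198 ≤ 421 → not valid
2 of the 6 triples form a triangle.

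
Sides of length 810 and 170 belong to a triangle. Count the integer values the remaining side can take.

339

The third side lies in the open interval (640, 980).
Integers from 641 to 979 inclusive: 979 − 641 + 1 = 339.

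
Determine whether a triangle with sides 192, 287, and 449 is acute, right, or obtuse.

obtuse

Compare the square of the longest side to the sum of squares of the other two: 192² + 287² = 119233 < 201601 = 449².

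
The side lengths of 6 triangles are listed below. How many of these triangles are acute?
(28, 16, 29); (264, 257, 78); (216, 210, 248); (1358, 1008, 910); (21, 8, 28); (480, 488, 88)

(28,16,29): 16²+28² = 1040 > 841 = 29² → acute
(264,257,78): 78²+257² = 72133 > 69696 = 264² → acute
(216,210,248): 210²+216² = 90756 > 61504 = 248² → acute
(1358,1008,910): 910²+1008² = 1844164 = 1358² → right
(21,8,28): 8²+21² = 505 < 784 = 28² → obtuse
(480,488,88): 88²+480² = 238144 = 488² → right
3 of the 6 are acute.

3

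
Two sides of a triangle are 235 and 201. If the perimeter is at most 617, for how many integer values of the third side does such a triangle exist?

Triangle inequality: 34 < x < 436. Perimeter ≤ 617 gives x ≤ 617 − 235 − 201 = 181.
So 34 < x ≤ 181; integers 35 through 181: 147 values.

147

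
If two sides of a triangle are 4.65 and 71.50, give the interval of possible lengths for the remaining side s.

66.85 < s < 76.15

By the triangle inequality, s must be less than 4.65 + 71.50 = 76.15 and greater than |4.65 − 71.50| = 66.85.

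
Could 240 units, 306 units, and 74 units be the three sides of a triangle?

The longest side is 306, and the other two sum to 314.
Since 314 > 306, the triangle inequality holds.

Yes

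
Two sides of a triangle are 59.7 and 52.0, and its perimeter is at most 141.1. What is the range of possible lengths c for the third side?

Triangle inequality alone gives 7.7 < c < 111.7.
The perimeter condition gives c ≤ 141.1 − 59.7 − 52.0 = 29.4.
Intersecting the two: 7.7 < c ≤ 29.4.

7.7 < c ≤ 29.4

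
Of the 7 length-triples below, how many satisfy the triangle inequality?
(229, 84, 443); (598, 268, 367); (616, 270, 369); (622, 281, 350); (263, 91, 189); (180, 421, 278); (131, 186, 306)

(84,229,443): 84+229 ≤ 443 → not valid
(268,367,598): 268+367 > 598 → valid
(270,369,616): 270+369 > 616 → valid
(281,350,622): 281+350 > 622 → valid
(91,189,263): 91+189 > 263 → valid
(180,278,421): 180+278 > 421 → valid
(131,186,306): 131+186 > 306 → valid
6 of the 7 triples form a triangle.

6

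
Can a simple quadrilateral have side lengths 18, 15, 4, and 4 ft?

A quadrilateral exists iff every side is shorter than the sum of the others — equivalently, the longest side is less than the sum of the rest.
Longest side 18 < 23 (sum of the remaining 3), so yes.

Yes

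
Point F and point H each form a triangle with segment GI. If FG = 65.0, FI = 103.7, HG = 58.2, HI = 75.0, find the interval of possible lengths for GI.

From triangle FGI: |65.0 − 103.7| < GI < 65.0 + 103.7, i.e. 38.7 < GI < 168.7.
From triangle HGI: 16.8 < GI < 133.2.
Both must hold, so GI lies in the intersection.

38.7 < GI < 133.2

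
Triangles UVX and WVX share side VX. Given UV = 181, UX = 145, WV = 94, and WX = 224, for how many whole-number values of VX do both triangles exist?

From triangle UVX: 36 < VX < 326.
From triangle WVX: 130 < VX < 318.
Intersection: 130 < VX < 318, so integers 131 through 317: 187 values.

187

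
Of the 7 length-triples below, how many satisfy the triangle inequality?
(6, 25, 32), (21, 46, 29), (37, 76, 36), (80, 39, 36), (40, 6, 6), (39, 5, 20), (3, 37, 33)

(6,25,32): 6+25 ≤ 32 → not valid
(21,29,46): 21+29 > 46 → valid
(36,37,76): 36+37 ≤ 76 → not valid
(36,39,80): 36+39 ≤ 80 → not valid
(6,6,40): 6+6 ≤ 40 → not valid
(5,20,39): 5+20 ≤ 39 → not valid
(3,33,37): 3+33 ≤ 37 → not valid
1 of the 7 triples forms a triangle.

1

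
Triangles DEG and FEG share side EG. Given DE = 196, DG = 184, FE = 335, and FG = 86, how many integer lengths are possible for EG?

130

From triangle DEG: 12 < EG < 380.
From triangle FEG: 249 < EG < 421.
Intersection: 249 < EG < 380, so integers 250 through 379: 130 values.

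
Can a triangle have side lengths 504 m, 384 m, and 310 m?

The longest side is 504, and the other two sum to 694.
Since 694 > 504, the triangle inequality holds.

Yes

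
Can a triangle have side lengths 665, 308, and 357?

No

The two shorter sides sum to 665, exactly equal to the longest side 665.
That gives only a degenerate (flat) triangle — the inequality must be strict.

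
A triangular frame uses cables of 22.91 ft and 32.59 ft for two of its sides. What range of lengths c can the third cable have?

9.68 < c < 55.50

By the triangle inequality, c must be less than 22.91 + 32.59 = 55.50 and greater than |22.91 − 32.59| = 9.68.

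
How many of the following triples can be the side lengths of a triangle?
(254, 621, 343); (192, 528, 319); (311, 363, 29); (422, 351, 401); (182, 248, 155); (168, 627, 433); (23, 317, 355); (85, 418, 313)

2

(254,343,621): 254+343 ≤ 621 → not valid
(192,319,528): 192+319 ≤ 528 → not valid
(29,311,363): 29+311 ≤ 363 → not valid
(351,401,422): 351+401 > 422 → valid
(155,182,248): 155+182 > 248 → valid
(168,433,627): 168+433 ≤ 627 → not valid
(23,317,355): 23+317 ≤ 355 → not valid
(85,313,418): 85+313 ≤ 418 → not valid
2 of the 8 triples form a triangle.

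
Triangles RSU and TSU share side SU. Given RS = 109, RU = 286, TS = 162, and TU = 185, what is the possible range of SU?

177 < SU < 347

From triangle RSU: |109 − 286| < SU < 109 + 286, i.e. 177 < SU < 395.
From triangle TSU: 23 < SU < 347.
Both must hold, so SU lies in the intersection.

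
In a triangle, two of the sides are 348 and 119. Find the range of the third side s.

By the triangle inequality, s must be less than 348 + 119 = 467 and greater than |348 − 119| = 229.

229 < s < 467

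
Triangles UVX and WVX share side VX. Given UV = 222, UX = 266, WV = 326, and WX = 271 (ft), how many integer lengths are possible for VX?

432

From triangle UVX: 44 < VX < 488.
From triangle WVX: 55 < VX < 597.
Intersection: 55 < VX < 488, so integers 56 through 487: 432 values.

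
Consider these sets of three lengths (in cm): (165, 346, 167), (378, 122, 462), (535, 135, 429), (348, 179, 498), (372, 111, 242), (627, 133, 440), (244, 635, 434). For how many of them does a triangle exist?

4

(165,167,346): 165+167 ≤ 346 → not valid
(122,378,462): 122+378 > 462 → valid
(135,429,535): 135+429 > 535 → valid
(179,348,498): 179+348 > 498 → valid
(111,242,372): 111+242 ≤ 372 → not valid
(133,440,627): 133+440 ≤ 627 → not valid
(244,434,635): 244+434 > 635 → valid
4 of the 7 triples form a triangle.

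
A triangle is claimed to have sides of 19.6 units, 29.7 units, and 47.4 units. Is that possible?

Yes

The longest side is 47.4, and the other two sum to 49.3.
Since 49.3 > 47.4, the triangle inequality holds.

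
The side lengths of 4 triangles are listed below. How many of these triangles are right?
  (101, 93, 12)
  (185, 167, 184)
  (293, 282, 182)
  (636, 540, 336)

(101,93,12): 12²+93² = 8793 < 10201 = 101² → obtuse
(185,167,184): 167²+184² = 61745 > 34225 = 185² → acute
(293,282,182): 182²+282² = 112648 > 85849 = 293² → acute
(636,540,336): 336²+540² = 404496 = 636² → right
1 of the 4 is right.

1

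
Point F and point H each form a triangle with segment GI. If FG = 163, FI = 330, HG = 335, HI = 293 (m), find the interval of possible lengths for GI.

167 < GI < 493

From triangle FGI: |163 − 330| < GI < 163 + 330, i.e. 167 < GI < 493.
From triangle HGI: 42 < GI < 628.
Both must hold, so GI lies in the intersection.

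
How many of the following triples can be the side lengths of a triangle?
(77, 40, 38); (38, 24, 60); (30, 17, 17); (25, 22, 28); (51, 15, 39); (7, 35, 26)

5

(38,40,77): 38+40 > 77 → valid
(24,38,60): 24+38 > 60 → valid
(17,17,30): 17+17 > 30 → valid
(22,25,28): 22+25 > 28 → valid
(15,39,51): 15+39 > 51 → valid
(7,26,35): 7+26 ≤ 35 → not valid
5 of the 6 triples form a triangle.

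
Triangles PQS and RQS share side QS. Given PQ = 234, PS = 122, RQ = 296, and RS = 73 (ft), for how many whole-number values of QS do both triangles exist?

132

From triangle PQS: 112 < QS < 356.
From triangle RQS: 223 < QS < 369.
Intersection: 223 < QS < 356, so integers 224 through 355: 132 values.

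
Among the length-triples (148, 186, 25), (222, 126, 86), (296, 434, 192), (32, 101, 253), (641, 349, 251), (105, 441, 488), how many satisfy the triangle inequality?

(25,148,186): 25+148 ≤ 186 → not valid
(86,126,222): 86+126 ≤ 222 → not valid
(192,296,434): 192+296 > 434 → valid
(32,101,253): 32+101 ≤ 253 → not valid
(251,349,641): 251+349 ≤ 641 → not valid
(105,441,488): 105+441 > 488 → valid
2 of the 6 triples form a triangle.

2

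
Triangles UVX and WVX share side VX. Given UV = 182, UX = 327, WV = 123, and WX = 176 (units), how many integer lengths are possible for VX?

From triangle UVX: 145 < VX < 509.
From triangle WVX: 53 < VX < 299.
Intersection: 145 < VX < 299, so integers 146 through 298: 153 values.

153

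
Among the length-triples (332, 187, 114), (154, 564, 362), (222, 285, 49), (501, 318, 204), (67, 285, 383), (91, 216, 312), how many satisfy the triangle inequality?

1

(114,187,332): 114+187 ≤ 332 → not valid
(154,362,564): 154+362 ≤ 564 → not valid
(49,222,285): 49+222 ≤ 285 → not valid
(204,318,501): 204+318 > 501 → valid
(67,285,383): 67+285 ≤ 383 → not valid
(91,216,312): 91+216 ≤ 312 → not valid
1 of the 6 triples forms a triangle.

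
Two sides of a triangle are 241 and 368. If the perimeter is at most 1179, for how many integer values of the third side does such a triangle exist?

Triangle inequality: 127 < x < 609. Perimeter ≤ 1179 gives x ≤ 1179 − 241 − 368 = 570.
So 127 < x ≤ 570; integers 128 through 570: 443 values.

443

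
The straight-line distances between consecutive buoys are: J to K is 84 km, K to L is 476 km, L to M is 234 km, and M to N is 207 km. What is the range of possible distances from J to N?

0 ≤ JN ≤ 1001 km

The maximum is all hops collinear in one direction: 84 + 476 + 234 + 207 = 1001.
The longest hop is 476; the others sum to 525. Since 476 ≤ 525, the path can fold back on itself completely, so the minimum distance is 0.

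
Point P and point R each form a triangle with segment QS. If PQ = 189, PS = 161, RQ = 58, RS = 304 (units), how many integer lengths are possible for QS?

From triangle PQS: 28 < QS < 350.
From triangle RQS: 246 < QS < 362.
Intersection: 246 < QS < 350, so integers 247 through 349: 103 values.

103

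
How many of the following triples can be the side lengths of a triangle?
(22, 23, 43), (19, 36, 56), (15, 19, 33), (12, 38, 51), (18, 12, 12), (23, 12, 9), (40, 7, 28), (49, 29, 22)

(22,23,43): 22+23 > 43 → valid
(19,36,56): 19+36 ≤ 56 → not valid
(15,19,33): 15+19 > 33 → valid
(12,38,51): 12+38 ≤ 51 → not valid
(12,12,18): 12+12 > 18 → valid
(9,12,23): 9+12 ≤ 23 → not valid
(7,28,40): 7+28 ≤ 40 → not valid
(22,29,49): 22+29 > 49 → valid
4 of the 8 triples form a triangle.

4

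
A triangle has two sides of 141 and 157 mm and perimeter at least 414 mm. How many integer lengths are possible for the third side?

Triangle inequality: 16 < x < 298. Perimeter ≥ 414 gives x ≥ 414 − 141 − 157 = 116.
So 116 ≤ x < 298; integers 116 through 297: 182 values.

182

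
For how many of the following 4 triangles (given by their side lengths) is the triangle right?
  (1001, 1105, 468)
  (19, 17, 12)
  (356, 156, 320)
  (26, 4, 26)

(1001,1105,468): 468²+1001² = 1221025 = 1105² → right
(19,17,12): 12²+17² = 433 > 361 = 19² → acute
(356,156,320): 156²+320² = 126736 = 356² → right
(26,4,26): 4²+26² = 692 > 676 = 26² → acute
2 of the 4 are right.

2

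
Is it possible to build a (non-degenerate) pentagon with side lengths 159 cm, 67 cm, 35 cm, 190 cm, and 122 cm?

A pentagon exists iff every side is shorter than the sum of the others — equivalently, the longest side is less than the sum of the rest.
Longest side 190 < 383 (sum of the remaining 4), so yes.

Yes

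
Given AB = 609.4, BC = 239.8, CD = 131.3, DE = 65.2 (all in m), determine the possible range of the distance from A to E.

173.1 ≤ AE ≤ 1045.7 m

The maximum is all hops collinear in one direction: 609.4 + 239.8 + 131.3 + 65.2 = 1045.7.
The longest hop is 609.4; the others sum to 436.3. Folding the others back against it leaves at least 609.4 − 436.3 = 173.1.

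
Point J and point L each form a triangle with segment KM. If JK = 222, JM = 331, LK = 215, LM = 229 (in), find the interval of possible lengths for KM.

From triangle JKM: |222 − 331| < KM < 222 + 331, i.e. 109 < KM < 553.
From triangle LKM: 14 < KM < 444.
Both must hold, so KM lies in the intersection.

109 < KM < 444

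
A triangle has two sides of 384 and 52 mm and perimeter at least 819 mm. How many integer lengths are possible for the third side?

Triangle inequality: 332 < x < 436. Perimeter ≥ 819 gives x ≥ 819 − 384 − 52 = 383.
So 383 ≤ x < 436; integers 383 through 435: 53 values.

53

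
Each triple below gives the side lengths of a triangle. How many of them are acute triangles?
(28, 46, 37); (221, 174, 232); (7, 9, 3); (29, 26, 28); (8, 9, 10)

(28,46,37): 28²+37² = 2153 > 2116 = 46² → acute
(221,174,232): 174²+221² = 79117 > 53824 = 232² → acute
(7,9,3): 3²+7² = 58 < 81 = 9² → obtuse
(29,26,28): 26²+28² = 1460 > 841 = 29² → acute
(8,9,10): 8²+9² = 145 > 100 = 10² → acute
4 of the 5 are acute.

4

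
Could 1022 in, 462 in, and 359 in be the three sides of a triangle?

No

The longest side is 1022, but the other two sum to only 821.
821 < 1022, so the triangle inequality fails.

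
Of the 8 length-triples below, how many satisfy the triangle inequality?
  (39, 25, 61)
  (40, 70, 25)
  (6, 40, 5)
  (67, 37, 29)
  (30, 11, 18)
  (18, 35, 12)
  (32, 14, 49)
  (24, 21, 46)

1

(25,39,61): 25+39 > 61 → valid
(25,40,70): 25+40 ≤ 70 → not valid
(5,6,40): 5+6 ≤ 40 → not valid
(29,37,67): 29+37 ≤ 67 → not valid
(11,18,30): 11+18 ≤ 30 → not valid
(12,18,35): 12+18 ≤ 35 → not valid
(14,32,49): 14+32 ≤ 49 → not valid
(21,24,46): 21+24 ≤ 46 → not valid
1 of the 8 triples forms a triangle.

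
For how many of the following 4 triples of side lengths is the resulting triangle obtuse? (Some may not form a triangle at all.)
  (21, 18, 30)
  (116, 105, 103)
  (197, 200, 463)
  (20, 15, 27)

(21,18,30): 18²+21² = 765 < 900 = 30² → obtuse
(116,105,103): 103²+105² = 21634 > 13456 = 116² → acute
(197,200,463): 197+200 ≤ 463, not a triangle
(20,15,27): 15²+20² = 625 < 729 = 27² → obtuse
2 of the 4 are obtuse.

2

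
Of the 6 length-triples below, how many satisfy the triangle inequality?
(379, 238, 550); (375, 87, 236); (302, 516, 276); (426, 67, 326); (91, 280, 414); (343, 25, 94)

(238,379,550): 238+379 > 550 → valid
(87,236,375): 87+236 ≤ 375 → not valid
(276,302,516): 276+302 > 516 → valid
(67,326,426): 67+326 ≤ 426 → not valid
(91,280,414): 91+280 ≤ 414 → not valid
(25,94,343): 25+94 ≤ 343 → not valid
2 of the 6 triples form a triangle.

2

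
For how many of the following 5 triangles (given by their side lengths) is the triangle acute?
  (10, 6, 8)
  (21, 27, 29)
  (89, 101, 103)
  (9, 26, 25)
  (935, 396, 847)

(10,6,8): 6²+8² = 100 = 10² → right
(21,27,29): 21²+27² = 1170 > 841 = 29² → acute
(89,101,103): 89²+101² = 18122 > 10609 = 103² → acute
(9,26,25): 9²+25² = 706 > 676 = 26² → acute
(935,396,847): 396²+847² = 874225 = 935² → right
3 of the 5 are acute.

3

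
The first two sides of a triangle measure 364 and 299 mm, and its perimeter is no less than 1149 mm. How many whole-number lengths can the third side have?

Triangle inequality: 65 < x < 663. Perimeter ≥ 1149 gives x ≥ 1149 − 364 − 299 = 486.
So 486 ≤ x < 663; integers 486 through 662: 177 values.

177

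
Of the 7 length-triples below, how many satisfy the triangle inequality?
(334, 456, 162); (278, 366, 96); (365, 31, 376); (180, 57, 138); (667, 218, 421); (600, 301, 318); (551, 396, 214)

(162,334,456): 162+334 > 456 → valid
(96,278,366): 96+278 > 366 → valid
(31,365,376): 31+365 > 376 → valid
(57,138,180): 57+138 > 180 → valid
(218,421,667): 218+421 ≤ 667 → not valid
(301,318,600): 301+318 > 600 → valid
(214,396,551): 214+396 > 551 → valid
6 of the 7 triples form a triangle.

6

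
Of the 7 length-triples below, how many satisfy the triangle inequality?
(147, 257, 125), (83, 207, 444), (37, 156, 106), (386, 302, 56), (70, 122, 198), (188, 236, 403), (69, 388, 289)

(125,147,257): 125+147 > 257 → valid
(83,207,444): 83+207 ≤ 444 → not valid
(37,106,156): 37+106 ≤ 156 → not valid
(56,302,386): 56+302 ≤ 386 → not valid
(70,122,198): 70+122 ≤ 198 → not valid
(188,236,403): 188+236 > 403 → valid
(69,289,388): 69+289 ≤ 388 → not valid
2 of the 7 triples form a triangle.

2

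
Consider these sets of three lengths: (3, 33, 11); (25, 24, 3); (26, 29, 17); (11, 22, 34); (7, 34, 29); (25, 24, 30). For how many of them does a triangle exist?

4

(3,11,33): 3+11 ≤ 33 → not valid
(3,24,25): 3+24 > 25 → valid
(17,26,29): 17+26 > 29 → valid
(11,22,34): 11+22 ≤ 34 → not valid
(7,29,34): 7+29 > 34 → valid
(24,25,30): 24+25 > 30 → valid
4 of the 6 triples form a triangle.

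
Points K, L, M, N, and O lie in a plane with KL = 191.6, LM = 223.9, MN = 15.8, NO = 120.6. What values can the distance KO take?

0 ≤ KO ≤ 551.9

The maximum is all hops collinear in one direction: 191.6 + 223.9 + 15.8 + 120.6 = 551.9.
The longest hop is 223.9; the others sum to 328.0. Since 223.9 ≤ 328.0, the path can fold back on itself completely, so the minimum distance is 0.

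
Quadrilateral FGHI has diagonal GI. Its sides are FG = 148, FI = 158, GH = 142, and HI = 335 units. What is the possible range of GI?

193 < GI < 306

From triangle FGI: |148 − 158| < GI < 148 + 158, i.e. 10 < GI < 306.
From triangle HGI: 193 < GI < 477.
Both must hold, so GI lies in the intersection.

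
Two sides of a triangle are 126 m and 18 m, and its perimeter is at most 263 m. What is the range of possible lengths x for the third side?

108 < x ≤ 119 m

Triangle inequality alone gives 108 < x < 144.
The perimeter condition gives x ≤ 263 − 126 − 18 = 119.
Intersecting the two: 108 < x ≤ 119.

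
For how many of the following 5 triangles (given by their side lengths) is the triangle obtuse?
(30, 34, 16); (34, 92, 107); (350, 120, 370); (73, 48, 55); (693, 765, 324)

1

(30,34,16): 16²+30² = 1156 = 34² → right
(34,92,107): 34²+92² = 9620 < 11449 = 107² → obtuse
(350,120,370): 120²+350² = 136900 = 370² → right
(73,48,55): 48²+55² = 5329 = 73² → right
(693,765,324): 324²+693² = 585225 = 765² → right
1 of the 5 is obtuse.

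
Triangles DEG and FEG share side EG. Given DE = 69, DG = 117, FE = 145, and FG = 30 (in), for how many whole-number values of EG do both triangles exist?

From triangle DEG: 48 < EG < 186.
From triangle FEG: 115 < EG < 175.
Intersection: 115 < EG < 175, so integers 116 through 174: 59 values.

59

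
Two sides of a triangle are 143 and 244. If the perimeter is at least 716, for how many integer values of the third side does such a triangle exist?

Triangle inequality: 101 < x < 387. Perimeter ≥ 716 gives x ≥ 716 − 143 − 244 = 329.
So 329 ≤ x < 387; integers 329 through 386: 58 values.

58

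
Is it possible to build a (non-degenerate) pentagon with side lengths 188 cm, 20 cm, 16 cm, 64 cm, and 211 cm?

Yes

A pentagon exists iff every side is shorter than the sum of the others — equivalently, the longest side is less than the sum of the rest.
Longest side 211 < 288 (sum of the remaining 4), so yes.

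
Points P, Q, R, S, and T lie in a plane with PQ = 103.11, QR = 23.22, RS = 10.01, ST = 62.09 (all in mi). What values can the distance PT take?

7.79 ≤ PT ≤ 198.43 mi

The maximum is all hops collinear in one direction: 103.11 + 23.22 + 10.01 + 62.09 = 198.43.
The longest hop is 103.11; the others sum to 95.32. Folding the others back against it leaves at least 103.11 − 95.32 = 7.79.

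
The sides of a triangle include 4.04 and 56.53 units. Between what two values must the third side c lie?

By the triangle inequality, c must be less than 4.04 + 56.53 = 60.57 and greater than |4.04 − 56.53| = 52.49.

52.49 < c < 60.57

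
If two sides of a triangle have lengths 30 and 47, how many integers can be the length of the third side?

59

The third side lies in the open interval (17, 77).
Integers from 18 to 76 inclusive: 76 − 18 + 1 = 59.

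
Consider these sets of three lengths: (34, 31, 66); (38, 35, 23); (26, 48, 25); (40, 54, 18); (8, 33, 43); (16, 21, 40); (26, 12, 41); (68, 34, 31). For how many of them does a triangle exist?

3

(31,34,66): 31+34 ≤ 66 → not valid
(23,35,38): 23+35 > 38 → valid
(25,26,48): 25+26 > 48 → valid
(18,40,54): 18+40 > 54 → valid
(8,33,43): 8+33 ≤ 43 → not valid
(16,21,40): 16+21 ≤ 40 → not valid
(12,26,41): 12+26 ≤ 41 → not valid
(31,34,68): 31+34 ≤ 68 → not valid
3 of the 8 triples form a triangle.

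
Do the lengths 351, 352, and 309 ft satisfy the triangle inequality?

The longest side is 352, and the other two sum to 660.
Since 660 > 352, the triangle inequality holds.

Yes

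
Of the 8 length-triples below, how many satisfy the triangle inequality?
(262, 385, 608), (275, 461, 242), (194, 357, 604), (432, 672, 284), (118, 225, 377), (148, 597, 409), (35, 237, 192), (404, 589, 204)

(262,385,608): 262+385 > 608 → valid
(242,275,461): 242+275 > 461 → valid
(194,357,604): 194+357 ≤ 604 → not valid
(284,432,672): 284+432 > 672 → valid
(118,225,377): 118+225 ≤ 377 → not valid
(148,409,597): 148+409 ≤ 597 → not valid
(35,192,237): 35+192 ≤ 237 → not valid
(204,404,589): 204+404 > 589 → valid
4 of the 8 triples form a triangle.

4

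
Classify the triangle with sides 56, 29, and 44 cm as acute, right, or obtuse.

Compare the square of the longest side to the sum of squares of the other two: 29² + 44² = 2777 < 3136 = 56².

obtuse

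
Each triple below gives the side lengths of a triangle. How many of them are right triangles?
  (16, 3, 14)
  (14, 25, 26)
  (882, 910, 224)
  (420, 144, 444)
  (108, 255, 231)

3

(16,3,14): 3²+14² = 205 < 256 = 16² → obtuse
(14,25,26): 14²+25² = 821 > 676 = 26² → acute
(882,910,224): 224²+882² = 828100 = 910² → right
(420,144,444): 144²+420² = 197136 = 444² → right
(108,255,231): 108²+231² = 65025 = 255² → right
3 of the 5 are right.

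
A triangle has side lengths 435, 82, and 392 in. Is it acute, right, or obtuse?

Compare the square of the longest side to the sum of squares of the other two: 82² + 392² = 160388 < 189225 = 435².

obtuse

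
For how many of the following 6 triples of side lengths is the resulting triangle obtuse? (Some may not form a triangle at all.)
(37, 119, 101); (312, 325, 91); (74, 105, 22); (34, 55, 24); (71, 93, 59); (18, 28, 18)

(37,119,101): 37²+101² = 11570 < 14161 = 119² → obtuse
(312,325,91): 91²+312² = 105625 = 325² → right
(74,105,22): 22+74 ≤ 105, not a triangle
(34,55,24): 24²+34² = 1732 < 3025 = 55² → obtuse
(71,93,59): 59²+71² = 8522 < 8649 = 93² → obtuse
(18,28,18): 18²+18² = 648 < 784 = 28² → obtuse
4 of the 6 are obtuse.

4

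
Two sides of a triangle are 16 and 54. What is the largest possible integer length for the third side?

The third side must be strictly less than 16 + 54 = 70.
The largest integer below 70 is 69.

69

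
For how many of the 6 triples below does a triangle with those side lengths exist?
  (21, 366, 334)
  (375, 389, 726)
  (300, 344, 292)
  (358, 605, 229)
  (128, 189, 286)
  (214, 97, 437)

(21,334,366): 21+334 ≤ 366 → not valid
(375,389,726): 375+389 > 726 → valid
(292,300,344): 292+300 > 344 → valid
(229,358,605): 229+358 ≤ 605 → not valid
(128,189,286): 128+189 > 286 → valid
(97,214,437): 97+214 ≤ 437 → not valid
3 of the 6 triples form a triangle.

3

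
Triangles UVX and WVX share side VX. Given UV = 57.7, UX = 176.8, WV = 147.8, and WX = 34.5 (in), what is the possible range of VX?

From triangle UVX: |57.7 − 176.8| < VX < 57.7 + 176.8, i.e. 119.1 < VX < 234.5.
From triangle WVX: 113.3 < VX < 182.3.
Both must hold, so VX lies in the intersection.

119.1 < VX < 182.3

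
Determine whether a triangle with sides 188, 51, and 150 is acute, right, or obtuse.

Compare the square of the longest side to the sum of squares of the other two: 51² + 150² = 25101 < 35344 = 188².

obtuse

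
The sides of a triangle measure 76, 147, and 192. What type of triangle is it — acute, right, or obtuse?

Compare the square of the longest side to the sum of squares of the other two: 76² + 147² = 27385 < 36864 = 192².

obtuse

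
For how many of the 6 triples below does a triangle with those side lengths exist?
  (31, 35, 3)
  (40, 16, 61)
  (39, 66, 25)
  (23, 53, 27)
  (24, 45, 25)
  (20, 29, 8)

1

(3,31,35): 3+31 ≤ 35 → not valid
(16,40,61): 16+40 ≤ 61 → not valid
(25,39,66): 25+39 ≤ 66 → not valid
(23,27,53): 23+27 ≤ 53 → not valid
(24,25,45): 24+25 > 45 → valid
(8,20,29): 8+20 ≤ 29 → not valid
1 of the 6 triples forms a triangle.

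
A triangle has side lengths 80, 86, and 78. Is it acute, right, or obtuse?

Compare the square of the longest side to the sum of squares of the other two: 78² + 80² = 12484 > 7396 = 86².

acute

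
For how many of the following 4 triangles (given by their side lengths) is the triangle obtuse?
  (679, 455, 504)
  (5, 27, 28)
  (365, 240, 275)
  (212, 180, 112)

1

(679,455,504): 455²+504² = 461041 = 679² → right
(5,27,28): 5²+27² = 754 < 784 = 28² → obtuse
(365,240,275): 240²+275² = 133225 = 365² → right
(212,180,112): 112²+180² = 44944 = 212² → right
1 of the 4 is obtuse.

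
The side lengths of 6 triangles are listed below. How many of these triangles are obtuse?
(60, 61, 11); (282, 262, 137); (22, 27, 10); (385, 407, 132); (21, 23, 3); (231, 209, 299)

2

(60,61,11): 11²+60² = 3721 = 61² → right
(282,262,137): 137²+262² = 87413 > 79524 = 282² → acute
(22,27,10): 10²+22² = 584 < 729 = 27² → obtuse
(385,407,132): 132²+385² = 165649 = 407² → right
(21,23,3): 3²+21² = 450 < 529 = 23² → obtuse
(231,209,299): 209²+231² = 97042 > 89401 = 299² → acute
2 of the 6 are obtuse.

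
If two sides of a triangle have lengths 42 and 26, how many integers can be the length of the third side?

The third side lies in the open interval (16, 68).
Integers from 17 to 67 inclusive: 67 − 17 + 1 = 51.

51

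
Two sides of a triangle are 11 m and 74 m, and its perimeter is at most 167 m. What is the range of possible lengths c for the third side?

Triangle inequality alone gives 63 < c < 85.
The perimeter condition gives c ≤ 167 − 11 − 74 = 82.
Intersecting the two: 63 < c ≤ 82.

63 < c ≤ 82 m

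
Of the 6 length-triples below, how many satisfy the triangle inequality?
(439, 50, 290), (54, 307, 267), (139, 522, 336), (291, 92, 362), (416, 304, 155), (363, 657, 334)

4

(50,290,439): 50+290 ≤ 439 → not valid
(54,267,307): 54+267 > 307 → valid
(139,336,522): 139+336 ≤ 522 → not valid
(92,291,362): 92+291 > 362 → valid
(155,304,416): 155+304 > 416 → valid
(334,363,657): 334+363 > 657 → valid
4 of the 6 triples form a triangle.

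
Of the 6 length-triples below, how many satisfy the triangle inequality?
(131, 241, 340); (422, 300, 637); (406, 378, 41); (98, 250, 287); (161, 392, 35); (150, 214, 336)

(131,241,340): 131+241 > 340 → valid
(300,422,637): 300+422 > 637 → valid
(41,378,406): 41+378 > 406 → valid
(98,250,287): 98+250 > 287 → valid
(35,161,392): 35+161 ≤ 392 → not valid
(150,214,336): 150+214 > 336 → valid
5 of the 6 triples form a triangle.

5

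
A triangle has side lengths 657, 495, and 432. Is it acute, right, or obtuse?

Compare the square of the longest side to the sum of squares of the other two: 432² + 495² = 431649 = 657².

right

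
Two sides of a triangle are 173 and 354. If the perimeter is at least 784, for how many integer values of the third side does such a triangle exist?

Triangle inequality: 181 < x < 527. Perimeter ≥ 784 gives x ≥ 784 − 173 − 354 = 257.
So 257 ≤ x < 527; integers 257 through 526: 270 values.

270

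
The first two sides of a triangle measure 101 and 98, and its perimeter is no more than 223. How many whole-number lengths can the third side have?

21

Triangle inequality: 3 < x < 199. Perimeter ≤ 223 gives x ≤ 223 − 101 − 98 = 24.
So 3 < x ≤ 24; integers 4 through 24: 21 values.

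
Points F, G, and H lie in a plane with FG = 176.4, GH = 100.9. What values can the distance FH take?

By the triangle inequality, |176.4 − 100.9| ≤ FH ≤ 176.4 + 100.9.

75.5 ≤ FH ≤ 277.3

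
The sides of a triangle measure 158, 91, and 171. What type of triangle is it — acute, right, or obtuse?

acute

Compare the square of the longest side to the sum of squares of the other two: 91² + 158² = 33245 > 29241 = 171².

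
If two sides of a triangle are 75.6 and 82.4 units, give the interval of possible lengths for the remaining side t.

By the triangle inequality, t must be less than 75.6 + 82.4 = 158.0 and greater than |75.6 − 82.4| = 6.8.

6.8 < t < 158.0 (units)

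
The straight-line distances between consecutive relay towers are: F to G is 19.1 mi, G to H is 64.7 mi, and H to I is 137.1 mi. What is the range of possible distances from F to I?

The maximum is all hops collinear in one direction: 19.1 + 64.7 + 137.1 = 220.9.
The longest hop is 137.1; the others sum to 83.8. Folding the others back against it leaves at least 137.1 − 83.8 = 53.3.

53.3 ≤ FI ≤ 220.9 mi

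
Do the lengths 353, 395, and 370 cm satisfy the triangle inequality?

Yes

The longest side is 395, and the other two sum to 723.
Since 723 > 395, the triangle inequality holds.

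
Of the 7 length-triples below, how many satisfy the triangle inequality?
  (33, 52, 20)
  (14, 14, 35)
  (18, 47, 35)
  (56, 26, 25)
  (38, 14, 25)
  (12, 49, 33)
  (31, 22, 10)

4

(20,33,52): 20+33 > 52 → valid
(14,14,35): 14+14 ≤ 35 → not valid
(18,35,47): 18+35 > 47 → valid
(25,26,56): 25+26 ≤ 56 → not valid
(14,25,38): 14+25 > 38 → valid
(12,33,49): 12+33 ≤ 49 → not valid
(10,22,31): 10+22 > 31 → valid
4 of the 7 triples form a triangle.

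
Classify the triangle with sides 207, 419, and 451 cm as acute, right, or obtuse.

acute

Compare the square of the longest side to the sum of squares of the other two: 207² + 419² = 218410 > 203401 = 451².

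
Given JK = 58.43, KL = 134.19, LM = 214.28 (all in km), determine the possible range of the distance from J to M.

21.66 ≤ JM ≤ 406.90 km

The maximum is all hops collinear in one direction: 58.43 + 134.19 + 214.28 = 406.90.
The longest hop is 214.28; the others sum to 192.62. Folding the others back against it leaves at least 214.28 − 192.62 = 21.66.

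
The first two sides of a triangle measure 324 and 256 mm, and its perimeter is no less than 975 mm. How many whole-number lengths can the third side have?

185

Triangle inequality: 68 < x < 580. Perimeter ≥ 975 gives x ≥ 975 − 324 − 256 = 395.
So 395 ≤ x < 580; integers 395 through 579: 185 values.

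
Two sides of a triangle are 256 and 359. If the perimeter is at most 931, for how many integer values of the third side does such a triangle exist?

213

Triangle inequality: 103 < x < 615. Perimeter ≤ 931 gives x ≤ 931 − 256 − 359 = 316.
So 103 < x ≤ 316; integers 104 through 316: 213 values.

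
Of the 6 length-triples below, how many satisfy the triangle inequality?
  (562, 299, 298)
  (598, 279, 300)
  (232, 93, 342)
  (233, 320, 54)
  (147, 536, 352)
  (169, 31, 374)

(298,299,562): 298+299 > 562 → valid
(279,300,598): 279+300 ≤ 598 → not valid
(93,232,342): 93+232 ≤ 342 → not valid
(54,233,320): 54+233 ≤ 320 → not valid
(147,352,536): 147+352 ≤ 536 → not valid
(31,169,374): 31+169 ≤ 374 → not valid
1 of the 6 triples forms a triangle.

1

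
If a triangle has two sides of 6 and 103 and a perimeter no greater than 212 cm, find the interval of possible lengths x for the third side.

97 < x ≤ 103 cm

Triangle inequality alone gives 97 < x < 109.
The perimeter condition gives x ≤ 212 − 6 − 103 = 103.
Intersecting the two: 97 < x ≤ 103.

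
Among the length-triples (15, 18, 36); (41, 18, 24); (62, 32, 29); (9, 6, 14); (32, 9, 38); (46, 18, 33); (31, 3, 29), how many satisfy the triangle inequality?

5

(15,18,36): 15+18 ≤ 36 → not valid
(18,24,41): 18+24 > 41 → valid
(29,32,62): 29+32 ≤ 62 → not valid
(6,9,14): 6+9 > 14 → valid
(9,32,38): 9+32 > 38 → valid
(18,33,46): 18+33 > 46 → valid
(3,29,31): 3+29 > 31 → valid
5 of the 7 triples form a triangle.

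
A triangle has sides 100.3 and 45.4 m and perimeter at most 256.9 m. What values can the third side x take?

Triangle inequality alone gives 54.9 < x < 145.7.
The perimeter condition gives x ≤ 256.9 − 100.3 − 45.4 = 111.2.
Intersecting the two: 54.9 < x ≤ 111.2.

54.9 < x ≤ 111.2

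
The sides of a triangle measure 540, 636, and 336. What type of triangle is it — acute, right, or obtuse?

right

Compare the square of the longest side to the sum of squares of the other two: 336² + 540² = 404496 = 636².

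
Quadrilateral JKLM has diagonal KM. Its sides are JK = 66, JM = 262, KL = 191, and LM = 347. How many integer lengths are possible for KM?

131

From triangle JKM: 196 < KM < 328.
From triangle LKM: 156 < KM < 538.
Intersection: 196 < KM < 328, so integers 197 through 327: 131 values.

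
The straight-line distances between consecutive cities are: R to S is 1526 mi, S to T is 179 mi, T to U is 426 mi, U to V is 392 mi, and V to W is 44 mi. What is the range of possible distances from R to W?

The maximum is all hops collinear in one direction: 1526 + 179 + 426 + 392 + 44 = 2567.
The longest hop is 1526; the others sum to 1041. Folding the others back against it leaves at least 1526 − 1041 = 485.

485 ≤ RW ≤ 2567 mi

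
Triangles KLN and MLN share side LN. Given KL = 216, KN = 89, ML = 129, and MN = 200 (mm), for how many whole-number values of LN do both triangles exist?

From triangle KLN: 127 < LN < 305.
From triangle MLN: 71 < LN < 329.
Intersection: 127 < LN < 305, so integers 128 through 304: 177 values.

177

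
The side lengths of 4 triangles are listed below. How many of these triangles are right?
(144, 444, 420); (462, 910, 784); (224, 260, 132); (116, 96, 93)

(144,444,420): 144²+420² = 197136 = 444² → right
(462,910,784): 462²+784² = 828100 = 910² → right
(224,260,132): 132²+224² = 67600 = 260² → right
(116,96,93): 93²+96² = 17865 > 13456 = 116² → acute
3 of the 4 are right.

3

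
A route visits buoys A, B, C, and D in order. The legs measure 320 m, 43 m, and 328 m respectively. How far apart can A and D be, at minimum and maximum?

The maximum is all hops collinear in one direction: 320 + 43 + 328 = 691.
The longest hop is 328; the others sum to 363. Since 328 ≤ 363, the path can fold back on itself completely, so the minimum distance is 0.

0 ≤ AD ≤ 691 m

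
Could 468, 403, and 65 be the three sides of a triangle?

The two shorter sides sum to 468, exactly equal to the longest side 468.
That gives only a degenerate (flat) triangle — the inequality must be strict.

No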